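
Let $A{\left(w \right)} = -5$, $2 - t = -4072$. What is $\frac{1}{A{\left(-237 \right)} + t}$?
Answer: $\frac{1}{4069} \approx 0.00024576$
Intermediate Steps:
$t = 4074$ ($t = 2 - -4072 = 2 + 4072 = 4074$)
$\frac{1}{A{\left(-237 \right)} + t} = \frac{1}{-5 + 4074} = \frac{1}{4069}$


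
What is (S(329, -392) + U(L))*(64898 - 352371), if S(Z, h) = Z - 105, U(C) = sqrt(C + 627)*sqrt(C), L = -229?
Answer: -64393952 - 287473*I*sqrt(91142) ≈ -6.4394e+7 - 8.6787e+7*I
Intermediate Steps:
U(C) = sqrt(C)*sqrt(627 + C) (U(C) = sqrt(627 + C)*sqrt(C) = sqrt(C)*sqrt(627 + C))
S(Z, h) = -105 + Z
(S(329, -392) + U(L))*(64898 - 352371) = ((-105 + 329) + sqrt(-229)*sqrt(627 - 229))*(64898 - 352371) = (224 + (I*sqrt(229))*sqrt(398))*(-287473) = (224 + I*sqrt(91142))*(-287473) = -64393952 - 287473*I*sqrt(91142)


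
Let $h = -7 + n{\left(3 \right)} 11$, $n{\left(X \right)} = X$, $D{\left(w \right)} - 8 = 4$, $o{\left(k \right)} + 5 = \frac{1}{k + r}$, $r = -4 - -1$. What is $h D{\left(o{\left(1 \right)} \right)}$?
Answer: $312$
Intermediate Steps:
$r = -3$ ($r = -4 + 1 = -3$)
$o{\left(k \right)} = -5 + \frac{1}{-3 + k}$ ($o{\left(k \right)} = -5 + \frac{1}{k - 3} = -5 + \frac{1}{-3 + k}$)
$D{\left(w \right)} = 12$ ($D{\left(w \right)} = 8 + 4 = 12$)
$h = 26$ ($h = -7 + 3 \cdot 11 = -7 + 33 = 26$)
$h D{\left(o{\left(1 \right)} \right)} = 26 \cdot 12 = 312$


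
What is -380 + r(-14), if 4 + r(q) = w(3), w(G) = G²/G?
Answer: -381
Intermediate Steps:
w(G) = G
r(q) = -1 (r(q) = -4 + 3 = -1)
-380 + r(-14) = -380 - 1 = -381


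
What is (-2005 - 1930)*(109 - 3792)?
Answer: 14492605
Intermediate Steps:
(-2005 - 1930)*(109 - 3792) = -3935*(-3683) = 14492605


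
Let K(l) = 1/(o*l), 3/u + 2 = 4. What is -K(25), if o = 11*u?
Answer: -2/825 ≈ -0.0024242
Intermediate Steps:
u = 3/2 (u = 3/(-2 + 4) = 3/2 ≈ 1.5000)
o = 33/2 (o = 11*(3/2) = 33/2 ≈ 16.500)
K(l) = 2/(33*l) (K(l) = 1/(33*l/2) = 2/(33*l))
-K(25) = -2/(33*25) = -1*2/825 = -2/825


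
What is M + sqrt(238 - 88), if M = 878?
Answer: 878 + 5*sqrt(6) ≈ 890.25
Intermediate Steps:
M + sqrt(238 - 88) = 878 + sqrt(238 - 88) = 878 + sqrt(150) = 878 + 5*sqrt(6)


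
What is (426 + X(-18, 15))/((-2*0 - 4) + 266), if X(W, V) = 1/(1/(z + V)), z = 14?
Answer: 455/262 ≈ 1.7366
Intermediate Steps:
X(W, V) = 14 + V (X(W, V) = 1/(1/(14 + V)) = 14 + V)
(426 + X(-18, 15))/((-2*0 - 4) + 266) = (426 + (14 + 15))/((-2*0 - 4) + 266) = (426 + 29)/((0 - 4) + 266) = 455/(-4 + 266) = 455/262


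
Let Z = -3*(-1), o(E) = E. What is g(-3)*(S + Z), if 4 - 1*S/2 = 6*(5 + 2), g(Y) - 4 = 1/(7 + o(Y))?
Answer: -1241/4 ≈ -310.25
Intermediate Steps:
Z = 3
g(Y) = 4 + 1/(7 + Y)
S = -76 (S = 8 - 12*(5 + 2) = 8 - 12*7 = 8 - 2*42 = 8 - 84 = -76)
g(-3)*(S + Z) = ((29 + 4*(-3))/(7 - 3))*(-76 + 3) = ((29 - 12)/4)*(-73) = ((¼)*17)*(-73) = (17/4)*(-73) = -1241/4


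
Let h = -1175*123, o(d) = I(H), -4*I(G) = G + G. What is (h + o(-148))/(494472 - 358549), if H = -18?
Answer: -144516/135923 ≈ -1.0632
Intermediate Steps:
I(G) = -G/2 (I(G) = -(G + G)/4 = -G/2)
o(d) = 9 (o(d) = -½*(-18) = 9)
h = -144525
(h + o(-148))/(494472 - 358549) = (-144525 + 9)/(494472 - 358549) = -144516/135923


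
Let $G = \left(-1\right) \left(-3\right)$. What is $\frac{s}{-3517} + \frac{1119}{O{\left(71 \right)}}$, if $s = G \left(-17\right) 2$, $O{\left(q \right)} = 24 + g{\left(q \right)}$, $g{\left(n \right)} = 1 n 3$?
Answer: $\frac{1319899}{277843} \approx 4.7505$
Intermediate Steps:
$g{\left(n \right)} = 3 n$ ($g{\left(n \right)} = n 3 = 3 n$)
$G = 3$
$O{\left(q \right)} = 24 + 3 q$
$s = -102$ ($s = 3 \left(-17\right) 2 = \left(-51\right) 2 = -102$)
$\frac{s}{-3517} + \frac{1119}{O{\left(71 \right)}} = - \frac{102}{-3517} + \frac{1119}{24 + 3 \cdot 71} = \left(-102\right) \left(- \frac{1}{3517}\right) + \frac{1119}{24 + 213} = \frac{102}{3517} + \frac{1119}{237} = \frac{102}{3517} + 1119 \cdot \frac{1}{237} = \frac{102}{3517} + \frac{373}{79} = \frac{1319899}{277843}$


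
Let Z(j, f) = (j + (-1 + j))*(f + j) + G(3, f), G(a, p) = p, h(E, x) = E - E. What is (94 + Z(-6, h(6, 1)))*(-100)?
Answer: -17200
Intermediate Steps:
h(E, x) = 0
Z(j, f) = f + (-1 + 2*j)*(f + j) (Z(j, f) = (j + (-1 + j))*(f + j) + f = (-1 + 2*j)*(f + j) + f = f + (-1 + 2*j)*(f + j))
(94 + Z(-6, h(6, 1)))*(-100) = (94 - 6*(-1 + 2*0 + 2*(-6)))*(-100) = (94 - 6*(-1 + 0 - 12))*(-100) = (94 - 6*(-13))*(-100) = (94 + 78)*(-100) = 172*(-100) = -17200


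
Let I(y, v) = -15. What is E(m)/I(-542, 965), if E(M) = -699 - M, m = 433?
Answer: 1132/15 ≈ 75.467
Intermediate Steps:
E(m)/I(-542, 965) = (-699 - 1*433)/(-15) = (-699 - 433)*(-1/15) = -1132*(-1/15) = 1132/15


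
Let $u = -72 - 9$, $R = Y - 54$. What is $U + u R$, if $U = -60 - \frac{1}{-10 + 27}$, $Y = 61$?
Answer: $- \frac{10660}{17} \approx -627.06$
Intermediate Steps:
$R = 7$ ($R = 61 - 54 = 7$)
$u = -81$ ($u = -72 - 9 = -81$)
$U = - \frac{1021}{17}$ ($U = -60 - \frac{1}{17} = - \frac{1021}{17} \approx -60.059$)
$U + u R = - \frac{1021}{17} - 567 = - \frac{10660}{17}$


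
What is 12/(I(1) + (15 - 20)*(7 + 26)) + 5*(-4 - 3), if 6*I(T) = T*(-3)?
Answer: -11609/331 ≈ -35.073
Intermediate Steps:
I(T) = -T/2 (I(T) = (T*(-3))/6 = (-3*T)/6 = -T/2)
12/(I(1) + (15 - 20)*(7 + 26)) + 5*(-4 - 3) = 12/(-½*1 + (15 - 20)*(7 + 26)) + 5*(-4 - 3) = 12/(-½ - 5*33) + 5*(-7) = 12/(-½ - 165) - 35 = 12/(-331/2) - 35 = 12*(-2/331) - 35 = -24/331 - 35 = -11609/331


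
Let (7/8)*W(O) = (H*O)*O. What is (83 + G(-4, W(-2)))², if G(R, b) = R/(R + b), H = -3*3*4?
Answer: 599858064/87025 ≈ 6892.9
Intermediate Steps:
H = -36 (H = -9*4 = -36)
W(O) = -288*O²/7 (W(O) = 8*((-36*O)*O)/7 = 8*(-36*O²)/7 = -288*O²/7)
(83 + G(-4, W(-2)))² = (83 - 4/(-4 - 288/7*(-2)²))² = (83 - 4/(-4 - 288/7*4))² = (83 - 4/(-4 - 1152/7))² = (83 - 4/(-1180/7))² = (83 - 4*(-7/1180))² = (83 + 7/295)² = (24492/295)² = 599858064/87025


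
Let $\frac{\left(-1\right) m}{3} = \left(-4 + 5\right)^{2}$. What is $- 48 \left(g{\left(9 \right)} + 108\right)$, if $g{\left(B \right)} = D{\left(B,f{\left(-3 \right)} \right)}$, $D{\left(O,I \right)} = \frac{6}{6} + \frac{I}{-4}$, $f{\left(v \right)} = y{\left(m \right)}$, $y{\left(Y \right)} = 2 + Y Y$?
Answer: $-5100$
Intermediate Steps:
$m = -3$ ($m = - 3 \left(-4 + 5\right)^{2} = - 3 \cdot 1^{2} = \left(-3\right) 1 = -3$)
$y{\left(Y \right)} = 2 + Y^{2}$
$f{\left(v \right)} = 11$ ($f{\left(v \right)} = 2 + \left(-3\right)^{2} = 2 + 9 = 11$)
$D{\left(O,I \right)} = 1 - \frac{I}{4}$ ($D{\left(O,I \right)} = 6 \cdot \frac{1}{6} + I \left(- \frac{1}{4}\right) = 1 - \frac{I}{4}$)
$g{\left(B \right)} = - \frac{7}{4}$ ($g{\left(B \right)} = 1 - \frac{11}{4} = - \frac{7}{4}$)
$- 48 \left(g{\left(9 \right)} + 108\right) = - 48 \left(- \frac{7}{4} + 108\right) = \left(-48\right) \frac{425}{4} = -5100$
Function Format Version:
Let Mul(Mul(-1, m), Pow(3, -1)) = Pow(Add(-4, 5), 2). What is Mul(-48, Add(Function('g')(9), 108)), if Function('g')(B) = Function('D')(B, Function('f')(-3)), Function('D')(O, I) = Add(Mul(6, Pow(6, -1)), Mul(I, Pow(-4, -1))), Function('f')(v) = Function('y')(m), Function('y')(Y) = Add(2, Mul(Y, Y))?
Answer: -5100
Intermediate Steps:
m = -3 (m = Mul(-3, Pow(Add(-4, 5), 2)) = Mul(-3, Pow(1, 2)) = Mul(-3, 1) = -3)
Function('y')(Y) = Add(2, Pow(Y, 2))
Function('f')(v) = 11 (Function('f')(v) = Add(2, Pow(-3, 2)) = Add(2, 9) = 11)
Function('D')(O, I) = Add(1, Mul(Rational(-1, 4), I)) (Function('D')(O, I) = Add(Mul(6, Rational(1, 6)), Mul(I, Rational(-1, 4))) = Add(1, Mul(Rational(-1, 4), I)))
Function('g')(B) = Rational(-7, 4) (Function('g')(B) = Add(1, Mul(Rational(-1, 4), 11)) = Add(1, Rational(-11, 4)) = Rational(-7, 4))
Mul(-48, Add(Function('g')(9), 108)) = Mul(-48, Add(Rational(-7, 4), 108)) = Mul(-48, Rational(425, 4)) = -5100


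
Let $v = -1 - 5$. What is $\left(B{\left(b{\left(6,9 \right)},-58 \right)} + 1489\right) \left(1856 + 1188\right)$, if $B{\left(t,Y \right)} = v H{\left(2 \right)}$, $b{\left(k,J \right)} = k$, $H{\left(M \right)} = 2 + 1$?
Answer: $4477724$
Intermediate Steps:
$H{\left(M \right)} = 3$
$v = -6$ ($v = -1 - 5 = -6$)
$B{\left(t,Y \right)} = -18$ ($B{\left(t,Y \right)} = \left(-6\right) 3 = -18$)
$\left(B{\left(b{\left(6,9 \right)},-58 \right)} + 1489\right) \left(1856 + 1188\right) = \left(-18 + 1489\right) \left(1856 + 1188\right) = 1471 \cdot 3044 = 4477724$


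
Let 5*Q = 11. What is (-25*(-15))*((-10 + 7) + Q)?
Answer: -300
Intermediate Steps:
Q = 11/5 (Q = (⅕)*11 = 11/5 ≈ 2.2000)
(-25*(-15))*((-10 + 7) + Q) = (-25*(-15))*((-10 + 7) + 11/5) = 375*(-3 + 11/5) = 375*(-⅘) = -300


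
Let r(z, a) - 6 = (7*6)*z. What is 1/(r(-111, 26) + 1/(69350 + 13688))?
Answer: -83038/386624927 ≈ -0.00021478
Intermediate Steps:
r(z, a) = 6 + 42*z (r(z, a) = 6 + (7*6)*z = 6 + 42*z)
1/(r(-111, 26) + 1/(69350 + 13688)) = 1/((6 + 42*(-111)) + 1/(69350 + 13688)) = 1/((6 - 4662) + 1/83038) = 1/(-4656 + 1/83038) = 1/(-386624927/83038) = -83038/386624927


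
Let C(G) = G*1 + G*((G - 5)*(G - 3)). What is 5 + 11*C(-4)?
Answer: -2811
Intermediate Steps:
C(G) = G + G*(-5 + G)*(-3 + G) (C(G) = G + G*((-5 + G)*(-3 + G)) = G + G*(-5 + G)*(-3 + G))
5 + 11*C(-4) = 5 + 11*(-4*(16 + (-4)² - 8*(-4))) = 5 + 11*(-4*(16 + 16 + 32)) = 5 + 11*(-4*64) = 5 + 11*(-256) = 5 - 2816 = -2811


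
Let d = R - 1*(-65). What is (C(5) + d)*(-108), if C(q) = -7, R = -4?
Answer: -5832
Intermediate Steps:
d = 61 (d = -4 - 1*(-65) = -4 + 65 = 61)
(C(5) + d)*(-108) = (-7 + 61)*(-108) = 54*(-108) = -5832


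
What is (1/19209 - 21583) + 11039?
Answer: -202539695/19209 ≈ -10544.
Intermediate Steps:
(1/19209 - 21583) + 11039 = -414587846/19209 + 11039 = -202539695/19209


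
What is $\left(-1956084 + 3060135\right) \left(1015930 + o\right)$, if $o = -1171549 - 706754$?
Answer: $-952103773023$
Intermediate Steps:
$o = -1878303$ ($o = -1171549 - 706754 = -1878303$)
$\left(-1956084 + 3060135\right) \left(1015930 + o\right) = \left(-1956084 + 3060135\right) \left(1015930 - 1878303\right) = 1104051 \left(-862373\right) = -952103773023$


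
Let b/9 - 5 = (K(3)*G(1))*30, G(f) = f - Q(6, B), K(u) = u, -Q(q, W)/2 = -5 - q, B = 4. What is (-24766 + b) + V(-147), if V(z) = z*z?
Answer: -20122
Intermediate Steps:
Q(q, W) = 10 + 2*q (Q(q, W) = -2*(-5 - q) = 10 + 2*q)
G(f) = -22 + f (G(f) = f - (10 + 2*6) = f - (10 + 12) = f - 1*22 = f - 22 = -22 + f)
V(z) = z²
b = -16965 (b = 45 + 9*((3*(-22 + 1))*30) = 45 + 9*((3*(-21))*30) = 45 + 9*(-63*30) = 45 + 9*(-1890) = 45 - 17010 = -16965)
(-24766 + b) + V(-147) = (-24766 - 16965) + (-147)² = -41731 + 21609 = -20122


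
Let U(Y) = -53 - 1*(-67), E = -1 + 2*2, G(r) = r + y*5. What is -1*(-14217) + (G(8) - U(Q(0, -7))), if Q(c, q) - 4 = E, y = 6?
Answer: 14241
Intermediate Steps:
G(r) = 30 + r (G(r) = r + 6*5 = r + 30 = 30 + r)
E = 3 (E = -1 + 4 = 3)
Q(c, q) = 7 (Q(c, q) = 4 + 3 = 7)
U(Y) = 14 (U(Y) = -53 + 67 = 14)
-1*(-14217) + (G(8) - U(Q(0, -7))) = -1*(-14217) + ((30 + 8) - 1*14) = 14217 + (38 - 14) = 14217 + 24 = 14241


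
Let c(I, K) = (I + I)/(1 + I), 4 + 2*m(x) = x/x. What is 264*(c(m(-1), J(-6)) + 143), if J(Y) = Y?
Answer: 39336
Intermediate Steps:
m(x) = -3/2 (m(x) = -2 + (x/x)/2 = -2 + (1/2)*1 = -2 + 1/2 = -3/2)
c(I, K) = 2*I/(1 + I) (c(I, K) = (2*I)/(1 + I) = 2*I/(1 + I))
264*(c(m(-1), J(-6)) + 143) = 264*(2*(-3/2)/(1 - 3/2) + 143) = 264*(2*(-3/2)/(-1/2) + 143) = 264*(2*(-3/2)*(-2) + 143) = 264*(6 + 143) = 264*149 = 39336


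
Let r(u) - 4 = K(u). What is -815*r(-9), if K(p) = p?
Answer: 4075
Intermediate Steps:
r(u) = 4 + u
-815*r(-9) = -815*(4 - 9) = -815*(-5) = 4075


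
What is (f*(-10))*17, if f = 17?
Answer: -2890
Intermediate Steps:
(f*(-10))*17 = (17*(-10))*17 = -170*17 = -2890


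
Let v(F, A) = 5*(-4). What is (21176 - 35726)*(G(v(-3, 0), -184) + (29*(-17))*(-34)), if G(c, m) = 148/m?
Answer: -5609134125/23 ≈ -2.4388e+8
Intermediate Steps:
v(F, A) = -20
(21176 - 35726)*(G(v(-3, 0), -184) + (29*(-17))*(-34)) = (21176 - 35726)*(148/(-184) + (29*(-17))*(-34)) = -14550*(148*(-1/184) - 493*(-34)) = -14550*(-37/46 + 16762) = -14550*771015/46 = -5609134125/23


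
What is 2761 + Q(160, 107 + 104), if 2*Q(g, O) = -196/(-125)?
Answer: 345223/125 ≈ 2761.8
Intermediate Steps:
Q(g, O) = 98/125 (Q(g, O) = (-196/(-125))/2 = (-196*(-1/125))/2 = (1/2)*(196/125) = 98/125)
2761 + Q(160, 107 + 104) = 2761 + 98/125 = 345223/125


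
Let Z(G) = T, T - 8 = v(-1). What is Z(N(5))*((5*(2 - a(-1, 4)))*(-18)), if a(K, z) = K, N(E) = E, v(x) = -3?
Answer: -1350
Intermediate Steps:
T = 5 (T = 8 - 3 = 5)
Z(G) = 5
Z(N(5))*((5*(2 - a(-1, 4)))*(-18)) = 5*((5*(2 - 1*(-1)))*(-18)) = 5*((5*(2 + 1))*(-18)) = 5*((5*3)*(-18)) = 5*(15*(-18)) = 5*(-270) = -1350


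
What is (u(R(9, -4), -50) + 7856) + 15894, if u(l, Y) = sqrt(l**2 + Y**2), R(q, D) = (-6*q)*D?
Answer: 23750 + 2*sqrt(12289) ≈ 23972.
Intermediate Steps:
R(q, D) = -6*D*q (R(q, D) = (-6*q)*D = -6*D*q)
u(l, Y) = sqrt(Y**2 + l**2)
(u(R(9, -4), -50) + 7856) + 15894 = (sqrt((-50)**2 + (-6*(-4)*9)**2) + 7856) + 15894 = (sqrt(2500 + 216**2) + 7856) + 15894 = (sqrt(2500 + 46656) + 7856) + 15894 = (sqrt(49156) + 7856) + 15894 = (2*sqrt(12289) + 7856) + 15894 = (7856 + 2*sqrt(12289)) + 15894 = 23750 + 2*sqrt(12289)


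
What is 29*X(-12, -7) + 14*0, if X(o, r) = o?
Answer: -348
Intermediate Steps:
29*X(-12, -7) + 14*0 = 29*(-12) + 14*0 = -348 + 0 = -348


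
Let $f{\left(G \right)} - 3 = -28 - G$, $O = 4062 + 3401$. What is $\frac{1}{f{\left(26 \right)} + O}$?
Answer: $\frac{1}{7412} \approx 0.00013492$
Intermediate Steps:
$O = 7463$
$f{\left(G \right)} = -25 - G$ ($f{\left(G \right)} = 3 - \left(28 + G\right) = -25 - G$)
$\frac{1}{f{\left(26 \right)} + O} = \frac{1}{\left(-25 - 26\right) + 7463} = \frac{1}{-51 + 7463} = \frac{1}{7412}$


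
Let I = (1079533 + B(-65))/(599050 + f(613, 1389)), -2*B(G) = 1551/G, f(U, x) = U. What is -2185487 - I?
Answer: -170372380155371/77956190 ≈ -2.1855e+6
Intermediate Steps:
B(G) = -1551/(2*G)
I = 140340841/77956190 (I = (1079533 - 1551/2/(-65))/(599050 + 613) = (1079533 - 1551/2*(-1/65))/599663 = (1079533 + 1551/130)*(1/599663) = (140340841/130)*(1/599663) = 140340841/77956190 ≈ 1.8003)
-2185487 - I = -2185487 - 1*140340841/77956190 = -2185487 - 140340841/77956190 = -170372380155371/77956190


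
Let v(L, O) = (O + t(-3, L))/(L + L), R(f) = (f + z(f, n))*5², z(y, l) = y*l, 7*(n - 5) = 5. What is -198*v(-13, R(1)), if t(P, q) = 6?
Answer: 120483/91 ≈ 1324.0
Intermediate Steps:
n = 40/7 (n = 5 + (⅐)*5 = 5 + 5/7 = 40/7 ≈ 5.7143)
z(y, l) = l*y
R(f) = 1175*f/7 (R(f) = (f + 40*f/7)*5² = (47*f/7)*25 = 1175*f/7)
v(L, O) = (6 + O)/(2*L) (v(L, O) = (O + 6)/(L + L) = (6 + O)/((2*L)) = (6 + O)*(1/(2*L)) = (6 + O)/(2*L))
-198*v(-13, R(1)) = -99*(6 + (1175/7)*1)/(-13) = -99*(-1)*(6 + 1175/7)/13 = -99*(-1)*1217/(13*7) = -198*(-1217/182) = 120483/91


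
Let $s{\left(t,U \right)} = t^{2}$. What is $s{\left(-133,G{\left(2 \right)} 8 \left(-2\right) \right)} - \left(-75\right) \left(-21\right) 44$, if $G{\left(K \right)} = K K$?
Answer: $-51611$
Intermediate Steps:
$G{\left(K \right)} = K^{2}$
$s{\left(-133,G{\left(2 \right)} 8 \left(-2\right) \right)} - \left(-75\right) \left(-21\right) 44 = \left(-133\right)^{2} - \left(-75\right) \left(-21\right) 44 = 17689 - 1575 \cdot 44 = 17689 - 69300 = -51611$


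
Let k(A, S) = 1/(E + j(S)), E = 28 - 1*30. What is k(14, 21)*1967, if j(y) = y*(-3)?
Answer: -1967/65 ≈ -30.262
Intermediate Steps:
j(y) = -3*y
E = -2 (E = 28 - 30 = -2)
k(A, S) = 1/(-2 - 3*S)
k(14, 21)*1967 = -1/(2 + 3*21)*1967 = -1/(2 + 63)*1967 = -1/65*1967 = -1967/65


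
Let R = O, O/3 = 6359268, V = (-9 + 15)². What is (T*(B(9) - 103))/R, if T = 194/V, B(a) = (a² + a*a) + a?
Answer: 1649/85850118 ≈ 1.9208e-5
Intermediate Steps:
V = 36 (V = 6² = 36)
B(a) = a + 2*a² (B(a) = (a² + a²) + a = 2*a² + a = a + 2*a²)
O = 19077804 (O = 3*6359268 = 19077804)
R = 19077804
T = 97/18 (T = 194/36 = 194*(1/36) = 97/18 ≈ 5.3889)
(T*(B(9) - 103))/R = (97*(9*(1 + 2*9) - 103)/18)/19077804 = (97*(9*(1 + 18) - 103)/18)*(1/19077804) = (97*(9*19 - 103)/18)*(1/19077804) = (97*(171 - 103)/18)*(1/19077804) = ((97/18)*68)*(1/19077804) = (3298/9)*(1/19077804) = 1649/85850118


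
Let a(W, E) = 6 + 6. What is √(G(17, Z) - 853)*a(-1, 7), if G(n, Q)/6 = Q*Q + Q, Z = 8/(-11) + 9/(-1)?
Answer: 12*I*√41581/11 ≈ 222.45*I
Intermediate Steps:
a(W, E) = 12
Z = -107/11 (Z = 8*(-1/11) + 9*(-1) = -8/11 - 9 = -107/11 ≈ -9.7273)
G(n, Q) = 6*Q + 6*Q² (G(n, Q) = 6*(Q*Q + Q) = 6*(Q² + Q) = 6*(Q + Q²) = 6*Q + 6*Q²)
√(G(17, Z) - 853)*a(-1, 7) = √(6*(-107/11)*(1 - 107/11) - 853)*12 = √(6*(-107/11)*(-96/11) - 853)*12 = √(61632/121 - 853)*12 = √(-41581/121)*12 = (I*√41581/11)*12 = 12*I*√41581/11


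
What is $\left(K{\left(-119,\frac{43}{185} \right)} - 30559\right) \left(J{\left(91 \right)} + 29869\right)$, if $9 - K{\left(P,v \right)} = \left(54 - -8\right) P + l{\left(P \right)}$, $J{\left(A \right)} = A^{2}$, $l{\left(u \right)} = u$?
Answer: $-879471950$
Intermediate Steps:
$K{\left(P,v \right)} = 9 - 63 P$ ($K{\left(P,v \right)} = 9 - \left(\left(54 - -8\right) P + P\right) = 9 - \left(\left(54 + 8\right) P + P\right) = 9 - \left(62 P + P\right) = 9 - 63 P$)
$\left(K{\left(-119,\frac{43}{185} \right)} - 30559\right) \left(J{\left(91 \right)} + 29869\right) = \left(\left(9 - -7497\right) - 30559\right) \left(91^{2} + 29869\right) = \left(\left(9 + 7497\right) - 30559\right) \left(8281 + 29869\right) = \left(7506 - 30559\right) 38150 = \left(-23053\right) 38150 = -879471950$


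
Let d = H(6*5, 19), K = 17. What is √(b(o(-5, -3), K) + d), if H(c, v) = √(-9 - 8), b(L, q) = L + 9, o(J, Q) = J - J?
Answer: √(9 + I*√17) ≈ 3.074 + 0.67063*I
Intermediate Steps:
o(J, Q) = 0
b(L, q) = 9 + L
H(c, v) = I*√17 (H(c, v) = √(-17) = I*√17)
d = I*√17 ≈ 4.1231*I
√(b(o(-5, -3), K) + d) = √((9 + 0) + I*√17) = √(9 + I*√17)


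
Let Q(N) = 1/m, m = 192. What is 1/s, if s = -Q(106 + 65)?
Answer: -192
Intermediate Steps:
Q(N) = 1/192
s = -1/192 (s = -1*1/192 = -1/192 ≈ -0.0052083)
1/s = 1/(-1/192) = -192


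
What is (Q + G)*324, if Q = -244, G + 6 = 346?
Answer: 31104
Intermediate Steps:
G = 340 (G = -6 + 346 = 340)
(Q + G)*324 = (-244 + 340)*324 = 96*324 = 31104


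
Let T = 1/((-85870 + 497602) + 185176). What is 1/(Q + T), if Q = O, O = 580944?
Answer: 596908/346770121153 ≈ 1.7213e-6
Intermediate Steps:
Q = 580944
T = 1/596908 (T = 1/(411732 + 185176) = 1/596908 ≈ 1.6753e-6)
1/(Q + T) = 1/(580944 + 1/596908) = 1/(346770121153/596908) = 596908/346770121153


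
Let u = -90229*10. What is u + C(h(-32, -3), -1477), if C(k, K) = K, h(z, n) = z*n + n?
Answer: -903767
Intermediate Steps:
h(z, n) = n + n*z (h(z, n) = n*z + n = n + n*z)
u = -902290
u + C(h(-32, -3), -1477) = -902290 - 1477 = -903767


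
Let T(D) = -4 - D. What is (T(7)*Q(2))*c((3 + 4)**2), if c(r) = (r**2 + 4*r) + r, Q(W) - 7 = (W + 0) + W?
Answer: -320166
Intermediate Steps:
Q(W) = 7 + 2*W (Q(W) = 7 + ((W + 0) + W) = 7 + (W + W) = 7 + 2*W)
c(r) = r**2 + 5*r
(T(7)*Q(2))*c((3 + 4)**2) = ((-4 - 1*7)*(7 + 2*2))*((3 + 4)**2*(5 + (3 + 4)**2)) = ((-4 - 7)*(7 + 4))*(7**2*(5 + 7**2)) = (-11*11)*(49*(5 + 49)) = -5929*54 = -121*2646 = -320166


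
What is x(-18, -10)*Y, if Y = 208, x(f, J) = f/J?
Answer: 1872/5 ≈ 374.40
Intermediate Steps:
x(-18, -10)*Y = -18/(-10)*208 = -18*(-1/10)*208 = (9/5)*208 = 1872/5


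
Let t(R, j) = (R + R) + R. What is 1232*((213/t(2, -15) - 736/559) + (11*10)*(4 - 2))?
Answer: 175053032/559 ≈ 3.1315e+5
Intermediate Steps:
t(R, j) = 3*R (t(R, j) = 2*R + R = 3*R)
1232*((213/t(2, -15) - 736/559) + (11*10)*(4 - 2)) = 1232*((213/((3*2)) - 736/559) + (11*10)*(4 - 2)) = 1232*((213/6 - 736*1/559) + 110*2) = 1232*((213*(1/6) - 736/559) + 220) = 1232*((71/2 - 736/559) + 220) = 1232*(38217/1118 + 220) = 1232*(284177/1118) = 175053032/559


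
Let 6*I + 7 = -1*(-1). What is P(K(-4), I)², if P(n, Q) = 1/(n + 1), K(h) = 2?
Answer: ⅑ ≈ 0.11111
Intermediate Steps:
I = -1 (I = -7/6 + (-1*(-1))/6 = -7/6 + (⅙)*1 = -7/6 + ⅙ = -1)
P(n, Q) = 1/(1 + n)
P(K(-4), I)² = (1/(1 + 2))² = (1/3)² = (⅓)² = ⅑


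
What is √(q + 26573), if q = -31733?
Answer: 2*I*√1290 ≈ 71.833*I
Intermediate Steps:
√(q + 26573) = √(-31733 + 26573) = √(-5160) = 2*I*√1290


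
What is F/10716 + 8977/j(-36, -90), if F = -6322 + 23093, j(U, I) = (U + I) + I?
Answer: -7714583/192888 ≈ -39.995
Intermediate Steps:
j(U, I) = U + 2*I (j(U, I) = (I + U) + I = U + 2*I)
F = 16771
F/10716 + 8977/j(-36, -90) = 16771/10716 + 8977/(-36 + 2*(-90)) = 16771*(1/10716) + 8977/(-36 - 180) = 16771/10716 + 8977/(-216) = 16771/10716 + 8977*(-1/216) = 16771/10716 - 8977/216 = -7714583/192888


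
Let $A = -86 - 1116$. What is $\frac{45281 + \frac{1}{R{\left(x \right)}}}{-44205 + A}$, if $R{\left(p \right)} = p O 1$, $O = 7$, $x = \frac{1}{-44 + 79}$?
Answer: $- \frac{45286}{45407} \approx -0.99734$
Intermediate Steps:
$A = -1202$ ($A = -86 - 1116 = -1202$)
$x = \frac{1}{35} \approx 0.028571$
$R{\left(p \right)} = 7 p$ ($R{\left(p \right)} = p 7 \cdot 1 = 7 p 1 = 7 p$)
$\frac{45281 + \frac{1}{R{\left(x \right)}}}{-44205 + A} = \frac{45281 + \frac{1}{7 \cdot \frac{1}{35}}}{-44205 - 1202} = \frac{45281 + \frac{1}{\frac{1}{5}}}{-45407} = \left(45281 + 5\right) \left(- \frac{1}{45407}\right) = 45286 \left(- \frac{1}{45407}\right) = - \frac{45286}{45407}$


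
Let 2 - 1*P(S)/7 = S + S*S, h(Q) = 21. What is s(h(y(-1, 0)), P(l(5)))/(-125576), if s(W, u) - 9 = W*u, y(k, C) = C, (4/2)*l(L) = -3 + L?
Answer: -9/125576 ≈ -7.1670e-5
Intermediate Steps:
l(L) = -3/2 + L/2 (l(L) = (-3 + L)/2 = -3/2 + L/2)
P(S) = 14 - 7*S - 7*S² (P(S) = 14 - 7*(S + S*S) = 14 - 7*(S + S²) = 14 + (-7*S - 7*S²) = 14 - 7*S - 7*S²)
s(W, u) = 9 + W*u
s(h(y(-1, 0)), P(l(5)))/(-125576) = (9 + 21*(14 - 7*(-3/2 + (½)*5) - 7*(-3/2 + (½)*5)²))/(-125576) = (9 + 21*(14 - 7*(-3/2 + 5/2) - 7*(-3/2 + 5/2)²))*(-1/125576) = (9 + 21*(14 - 7*1 - 7*1²))*(-1/125576) = (9 + 21*(14 - 7 - 7*1))*(-1/125576) = (9 + 21*(14 - 7 - 7))*(-1/125576) = (9 + 21*0)*(-1/125576) = (9 + 0)*(-1/125576) = 9*(-1/125576) = -9/125576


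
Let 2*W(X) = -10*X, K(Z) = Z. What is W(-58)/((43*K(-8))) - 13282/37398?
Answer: -3853607/3216228 ≈ -1.1982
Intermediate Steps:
W(X) = -5*X (W(X) = (-10*X)/2 = -5*X)
W(-58)/((43*K(-8))) - 13282/37398 = (-5*(-58))/((43*(-8))) - 13282/37398 = 290/(-344) - 13282*1/37398 = 290*(-1/344) - 6641/18699 = -145/172 - 6641/18699 = -3853607/3216228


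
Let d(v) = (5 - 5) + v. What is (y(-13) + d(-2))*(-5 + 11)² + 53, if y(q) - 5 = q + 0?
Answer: -307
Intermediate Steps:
y(q) = 5 + q (y(q) = 5 + (q + 0) = 5 + q)
d(v) = v (d(v) = 0 + v = v)
(y(-13) + d(-2))*(-5 + 11)² + 53 = ((5 - 13) - 2)*(-5 + 11)² + 53 = (-8 - 2)*6² + 53 = -10*36 + 53 = -360 + 53 = -307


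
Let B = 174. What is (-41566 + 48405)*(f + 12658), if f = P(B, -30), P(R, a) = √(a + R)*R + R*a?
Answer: 65148314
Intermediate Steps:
P(R, a) = R*a + R*√(R + a) (P(R, a) = √(R + a)*R + R*a = R*√(R + a) + R*a = R*a + R*√(R + a))
f = -3132 (f = 174*(-30 + √(174 - 30)) = 174*(-30 + √144) = 174*(-30 + 12) = 174*(-18) = -3132)
(-41566 + 48405)*(f + 12658) = (-41566 + 48405)*(-3132 + 12658) = 6839*9526 = 65148314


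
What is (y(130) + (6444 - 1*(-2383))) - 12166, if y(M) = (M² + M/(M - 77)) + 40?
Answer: 720983/53 ≈ 13603.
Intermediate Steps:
y(M) = 40 + M² + M/(-77 + M) (y(M) = (M² + M/(-77 + M)) + 40 = 40 + M² + M/(-77 + M))
(y(130) + (6444 - 1*(-2383))) - 12166 = ((-3080 + 130³ - 77*130² + 41*130)/(-77 + 130) + (6444 - 1*(-2383))) - 12166 = ((-3080 + 2197000 - 77*16900 + 5330)/53 + (6444 + 2383)) - 12166 = ((-3080 + 2197000 - 1301300 + 5330)/53 + 8827) - 12166 = ((1/53)*897950 + 8827) - 12166 = (897950/53 + 8827) - 12166 = 1365781/53 - 12166 = 720983/53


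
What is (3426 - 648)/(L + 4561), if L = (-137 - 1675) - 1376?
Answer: 2778/1373 ≈ 2.0233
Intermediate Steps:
L = -3188 (L = -1812 - 1376 = -3188)
(3426 - 648)/(L + 4561) = (3426 - 648)/(-3188 + 4561) = 2778/1373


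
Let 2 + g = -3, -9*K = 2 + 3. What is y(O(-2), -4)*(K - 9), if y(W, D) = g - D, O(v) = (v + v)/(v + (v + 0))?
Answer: 86/9 ≈ 9.5556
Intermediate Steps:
K = -5/9 (K = -(2 + 3)/9 = -⅑*5 = -5/9 ≈ -0.55556)
g = -5 (g = -2 - 3 = -5)
O(v) = 1 (O(v) = (2*v)/(v + v) = (2*v)/((2*v)) = (2*v)*(1/(2*v)) = 1)
y(W, D) = -5 - D
y(O(-2), -4)*(K - 9) = (-5 - 1*(-4))*(-5/9 - 9) = (-5 + 4)*(-86/9) = -1*(-86/9) = 86/9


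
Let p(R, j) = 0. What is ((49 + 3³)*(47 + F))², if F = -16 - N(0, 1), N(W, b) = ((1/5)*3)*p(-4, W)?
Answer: 5550736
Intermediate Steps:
N(W, b) = 0 (N(W, b) = ((1/5)*3)*0 = ((1*(⅕))*3)*0 = ((⅕)*3)*0 = (⅗)*0 = 0)
F = -16 (F = -16 - 1*0 = -16 + 0 = -16)
((49 + 3³)*(47 + F))² = ((49 + 3³)*(47 - 16))² = ((49 + 27)*31)² = (76*31)² = 2356² = 5550736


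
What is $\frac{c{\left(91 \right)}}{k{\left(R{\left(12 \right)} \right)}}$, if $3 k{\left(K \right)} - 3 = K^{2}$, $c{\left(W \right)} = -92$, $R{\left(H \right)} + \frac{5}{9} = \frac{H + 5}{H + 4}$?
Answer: $- \frac{5723136}{67537} \approx -84.741$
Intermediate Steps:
$R{\left(H \right)} = - \frac{5}{9} + \frac{5 + H}{4 + H}$ ($R{\left(H \right)} = - \frac{5}{9} + \frac{H + 5}{H + 4} = - \frac{5}{9} + \frac{5 + H}{4 + H}$)
$k{\left(K \right)} = 1 + \frac{K^{2}}{3}$
$\frac{c{\left(91 \right)}}{k{\left(R{\left(12 \right)} \right)}} = - \frac{92}{1 + \frac{\left(\frac{25 + 4 \cdot 12}{9 \left(4 + 12\right)}\right)^{2}}{3}} = - \frac{92}{1 + \frac{\left(\frac{25 + 48}{9 \cdot 16}\right)^{2}}{3}} = - \frac{92}{1 + \frac{\left(\frac{1}{9} \cdot \frac{1}{16} \cdot 73\right)^{2}}{3}} = - \frac{92}{1 + \frac{\left(\frac{73}{144}\right)^{2}}{3}} = - \frac{92}{1 + \frac{1}{3} \cdot \frac{5329}{20736}} = - \frac{92}{1 + \frac{5329}{62208}} = - \frac{92}{\frac{67537}{62208}} = \left(-92\right) \frac{62208}{67537} = - \frac{5723136}{67537}$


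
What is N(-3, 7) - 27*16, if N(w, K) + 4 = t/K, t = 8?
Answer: -3044/7 ≈ -434.86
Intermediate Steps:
N(w, K) = -4 + 8/K
N(-3, 7) - 27*16 = (-4 + 8/7) - 27*16 = (-4 + 8*(⅐)) - 432 = (-4 + 8/7) - 432 = -20/7 - 432 = -3044/7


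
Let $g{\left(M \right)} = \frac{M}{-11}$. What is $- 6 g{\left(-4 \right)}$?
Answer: $- \frac{24}{11} \approx -2.1818$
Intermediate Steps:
$g{\left(M \right)} = - \frac{M}{11}$ ($g{\left(M \right)} = M \left(- \frac{1}{11}\right) = - \frac{M}{11}$)
$- 6 g{\left(-4 \right)} = - 6 \left(\left(- \frac{1}{11}\right) \left(-4\right)\right) = \left(-6\right) \frac{4}{11} = - \frac{24}{11}$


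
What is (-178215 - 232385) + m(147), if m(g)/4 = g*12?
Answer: -403544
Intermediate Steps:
m(g) = 48*g (m(g) = 4*(g*12) = 4*(12*g) = 48*g)
(-178215 - 232385) + m(147) = (-178215 - 232385) + 48*147 = -410600 + 7056 = -403544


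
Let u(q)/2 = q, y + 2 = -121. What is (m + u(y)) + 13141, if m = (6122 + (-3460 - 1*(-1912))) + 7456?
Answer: 24925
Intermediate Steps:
y = -123 (y = -2 - 121 = -123)
u(q) = 2*q
m = 12030 (m = (6122 + (-3460 + 1912)) + 7456 = (6122 - 1548) + 7456 = 4574 + 7456 = 12030)
(m + u(y)) + 13141 = (12030 + 2*(-123)) + 13141 = (12030 - 246) + 13141 = 11784 + 13141 = 24925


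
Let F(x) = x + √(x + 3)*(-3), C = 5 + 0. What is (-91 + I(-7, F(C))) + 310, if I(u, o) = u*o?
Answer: 184 + 42*√2 ≈ 243.40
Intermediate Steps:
C = 5
F(x) = x - 3*√(3 + x) (F(x) = x + √(3 + x)*(-3) = x - 3*√(3 + x))
I(u, o) = o*u
(-91 + I(-7, F(C))) + 310 = (-91 + (5 - 3*√(3 + 5))*(-7)) + 310 = (-91 + (5 - 6*√2)*(-7)) + 310 = (-91 + (-35 + 42*√2)) + 310 = (-126 + 42*√2) + 310 = 184 + 42*√2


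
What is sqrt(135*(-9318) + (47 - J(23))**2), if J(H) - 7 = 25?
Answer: 3*I*sqrt(139745) ≈ 1121.5*I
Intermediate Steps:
J(H) = 32 (J(H) = 7 + 25 = 32)
sqrt(135*(-9318) + (47 - J(23))**2) = sqrt(135*(-9318) + (47 - 1*32)**2) = sqrt(-1257930 + (47 - 32)**2) = sqrt(-1257930 + 15**2) = sqrt(-1257930 + 225) = sqrt(-1257705) = 3*I*sqrt(139745)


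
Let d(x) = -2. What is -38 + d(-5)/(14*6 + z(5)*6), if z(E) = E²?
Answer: -4447/117 ≈ -38.009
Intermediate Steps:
-38 + d(-5)/(14*6 + z(5)*6) = -38 - 2/(14*6 + 5²*6) = -38 - 2/(84 + 25*6) = -38 - 2/(84 + 150) = -38 - 2/234 = -38 - 2*1/234 = -38 - 1/117 = -4447/117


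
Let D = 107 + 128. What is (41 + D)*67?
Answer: 18492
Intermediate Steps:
D = 235
(41 + D)*67 = (41 + 235)*67 = 276*67 = 18492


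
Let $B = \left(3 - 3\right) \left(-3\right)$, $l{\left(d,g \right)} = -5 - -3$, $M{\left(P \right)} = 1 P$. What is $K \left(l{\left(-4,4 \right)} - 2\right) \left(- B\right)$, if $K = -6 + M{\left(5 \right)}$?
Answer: $0$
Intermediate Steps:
$M{\left(P \right)} = P$
$l{\left(d,g \right)} = -2$ ($l{\left(d,g \right)} = -5 + 3 = -2$)
$B = 0$ ($B = 0 \left(-3\right) = 0$)
$K = -1$ ($K = -6 + 5 = -1$)
$K \left(l{\left(-4,4 \right)} - 2\right) \left(- B\right) = - (-2 - 2) \left(\left(-1\right) 0\right) = \left(-1\right) \left(-4\right) 0 = 4 \cdot 0 = 0$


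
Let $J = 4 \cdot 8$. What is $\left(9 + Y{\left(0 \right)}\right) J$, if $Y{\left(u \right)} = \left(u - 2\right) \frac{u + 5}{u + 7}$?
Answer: $\frac{1696}{7} \approx 242.29$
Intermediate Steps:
$Y{\left(u \right)} = \frac{\left(-2 + u\right) \left(5 + u\right)}{7 + u}$ ($Y{\left(u \right)} = \left(-2 + u\right) \frac{5 + u}{7 + u} = \frac{\left(-2 + u\right) \left(5 + u\right)}{7 + u}$)
$J = 32$
$\left(9 + Y{\left(0 \right)}\right) J = \left(9 + \frac{-10 + 0^{2} + 3 \cdot 0}{7 + 0}\right) 32 = \left(9 + \frac{-10 + 0 + 0}{7}\right) 32 = \left(9 + \frac{1}{7} \left(-10\right)\right) 32 = \left(9 - \frac{10}{7}\right) 32 = \frac{53}{7} \cdot 32 = \frac{1696}{7}$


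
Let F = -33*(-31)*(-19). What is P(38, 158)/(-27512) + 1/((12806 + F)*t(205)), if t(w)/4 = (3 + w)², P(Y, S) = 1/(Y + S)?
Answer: -1896261/10177482025984 ≈ -1.8632e-7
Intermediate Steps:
P(Y, S) = 1/(S + Y)
t(w) = 4*(3 + w)²
F = -19437 (F = 1023*(-19) = -19437)
P(38, 158)/(-27512) + 1/((12806 + F)*t(205)) = 1/((158 + 38)*(-27512)) + 1/((12806 - 19437)*((4*(3 + 205)²))) = -1/27512/196 + 1/((-6631)*((4*208²))) = (1/196)*(-1/27512) - 1/(6631*(4*43264)) = -1/5392352 - 1/6631/173056 = -1/5392352 - 1/6631*1/173056 = -1/5392352 - 1/1147534336 = -1896261/10177482025984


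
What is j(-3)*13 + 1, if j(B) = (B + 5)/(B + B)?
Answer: -10/3 ≈ -3.3333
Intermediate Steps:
j(B) = (5 + B)/(2*B) (j(B) = (5 + B)/((2*B)) = (5 + B)*(1/(2*B)) = (5 + B)/(2*B))
j(-3)*13 + 1 = ((1/2)*(5 - 3)/(-3))*13 + 1 = ((1/2)*(-1/3)*2)*13 + 1 = -1/3*13 + 1 = -13/3 + 1 = -10/3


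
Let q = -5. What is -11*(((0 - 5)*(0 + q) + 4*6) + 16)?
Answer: -715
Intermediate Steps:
-11*(((0 - 5)*(0 + q) + 4*6) + 16) = -11*(((0 - 5)*(0 - 5) + 4*6) + 16) = -11*((-5*(-5) + 24) + 16) = -11*((25 + 24) + 16) = -11*(49 + 16) = -11*65 = -715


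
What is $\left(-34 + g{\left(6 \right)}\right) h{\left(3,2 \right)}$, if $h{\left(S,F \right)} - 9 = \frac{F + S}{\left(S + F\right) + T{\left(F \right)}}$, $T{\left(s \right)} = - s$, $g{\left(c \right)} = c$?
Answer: $- \frac{896}{3} \approx -298.67$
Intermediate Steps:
$h{\left(S,F \right)} = 9 + \frac{F + S}{S}$ ($h{\left(S,F \right)} = 9 + \frac{F + S}{\left(S + F\right) - F} = 9 + \frac{F + S}{\left(F + S\right) - F} = 9 + \frac{F + S}{S}$)
$\left(-34 + g{\left(6 \right)}\right) h{\left(3,2 \right)} = \left(-34 + 6\right) \left(10 + \frac{2}{3}\right) = - 28 \left(10 + 2 \cdot \frac{1}{3}\right) = - 28 \left(10 + \frac{2}{3}\right) = \left(-28\right) \frac{32}{3} = - \frac{896}{3}$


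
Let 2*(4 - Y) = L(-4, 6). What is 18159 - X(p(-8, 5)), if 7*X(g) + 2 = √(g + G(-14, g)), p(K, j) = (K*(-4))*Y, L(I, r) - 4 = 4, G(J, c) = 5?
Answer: 127115/7 - √5/7 ≈ 18159.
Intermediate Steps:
L(I, r) = 8 (L(I, r) = 4 + 4 = 8)
Y = 0 (Y = 4 - ½*8 = 4 - 4 = 0)
p(K, j) = 0 (p(K, j) = (K*(-4))*0 = -4*K*0 = 0)
X(g) = -2/7 + √(5 + g)/7 (X(g) = -2/7 + √(g + 5)/7 = -2/7 + √(5 + g)/7)
18159 - X(p(-8, 5)) = 18159 - (-2/7 + √(5 + 0)/7) = 18159 - (-2/7 + √5/7) = 18159 + (2/7 - √5/7) = 127115/7 - √5/7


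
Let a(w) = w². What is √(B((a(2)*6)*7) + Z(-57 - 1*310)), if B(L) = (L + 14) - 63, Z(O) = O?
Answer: 2*I*√62 ≈ 15.748*I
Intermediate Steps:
B(L) = -49 + L (B(L) = (14 + L) - 63 = -49 + L)
√(B((a(2)*6)*7) + Z(-57 - 1*310)) = √((-49 + (2²*6)*7) + (-57 - 1*310)) = √((-49 + (4*6)*7) + (-57 - 310)) = √((-49 + 24*7) - 367) = √((-49 + 168) - 367) = √(119 - 367) = √(-248) = 2*I*√62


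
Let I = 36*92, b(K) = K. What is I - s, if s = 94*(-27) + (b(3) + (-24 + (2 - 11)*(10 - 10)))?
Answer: 5871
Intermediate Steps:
I = 3312
s = -2559 (s = 94*(-27) + (3 + (-24 + (2 - 11)*(10 - 10))) = -2538 + (3 + (-24 - 9*0)) = -2538 + (3 + (-24 + 0)) = -2538 + (3 - 24) = -2538 - 21 = -2559)
I - s = 3312 - 1*(-2559) = 3312 + 2559 = 5871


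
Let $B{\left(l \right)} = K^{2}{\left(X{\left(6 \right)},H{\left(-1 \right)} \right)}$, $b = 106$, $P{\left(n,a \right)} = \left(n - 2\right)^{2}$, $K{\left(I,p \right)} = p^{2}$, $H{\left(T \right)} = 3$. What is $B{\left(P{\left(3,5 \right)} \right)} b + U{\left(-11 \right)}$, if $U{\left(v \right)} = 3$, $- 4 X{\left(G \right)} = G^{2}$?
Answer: $8589$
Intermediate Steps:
$X{\left(G \right)} = - \frac{G^{2}}{4}$
$P{\left(n,a \right)} = \left(-2 + n\right)^{2}$
$B{\left(l \right)} = 81$ ($B{\left(l \right)} = \left(3^{2}\right)^{2} = 9^{2} = 81$)
$B{\left(P{\left(3,5 \right)} \right)} b + U{\left(-11 \right)} = 81 \cdot 106 + 3 = 8586 + 3 = 8589$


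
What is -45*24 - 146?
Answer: -1226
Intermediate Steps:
-45*24 - 146 = -1080 - 146 = -1226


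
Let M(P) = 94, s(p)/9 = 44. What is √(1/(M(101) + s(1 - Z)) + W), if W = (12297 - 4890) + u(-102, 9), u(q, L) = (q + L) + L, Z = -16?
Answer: √35882710/70 ≈ 85.575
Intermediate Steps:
u(q, L) = q + 2*L (u(q, L) = (L + q) + L = q + 2*L)
s(p) = 396 (s(p) = 9*44 = 396)
W = 7323 (W = (12297 - 4890) + (-102 + 2*9) = 7407 + (-102 + 18) = 7407 - 84 = 7323)
√(1/(M(101) + s(1 - Z)) + W) = √(1/(94 + 396) + 7323) = √(1/490 + 7323) = √(3588271/490) = √35882710/70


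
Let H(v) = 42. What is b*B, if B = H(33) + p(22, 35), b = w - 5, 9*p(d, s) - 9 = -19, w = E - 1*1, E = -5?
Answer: -4048/9 ≈ -449.78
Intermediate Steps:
w = -6 (w = -5 - 1*1 = -5 - 1 = -6)
p(d, s) = -10/9 (p(d, s) = 1 + (⅑)*(-19) = 1 - 19/9 = -10/9)
b = -11 (b = -6 - 5 = -11)
B = 368/9 (B = 42 - 10/9 = 368/9 ≈ 40.889)
b*B = -11*368/9 = -4048/9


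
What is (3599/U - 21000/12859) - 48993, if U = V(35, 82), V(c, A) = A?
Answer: -7373646199/150634 ≈ -48951.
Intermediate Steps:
U = 82
(3599/U - 21000/12859) - 48993 = (3599/82 - 21000/12859) - 48993 = (3599*(1/82) - 21000*1/12859) - 48993 = (3599/82 - 3000/1837) - 48993 = 6365363/150634 - 48993 = -7373646199/150634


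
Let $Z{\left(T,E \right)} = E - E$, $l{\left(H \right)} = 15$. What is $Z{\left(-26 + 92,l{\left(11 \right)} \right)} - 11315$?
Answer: $-11315$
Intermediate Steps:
$Z{\left(T,E \right)} = 0$
$Z{\left(-26 + 92,l{\left(11 \right)} \right)} - 11315 = 0 - 11315 = -11315$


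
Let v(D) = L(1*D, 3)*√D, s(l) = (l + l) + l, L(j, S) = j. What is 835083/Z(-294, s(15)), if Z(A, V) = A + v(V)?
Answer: 27279378/521 + 12526245*√5/521 ≈ 1.0612e+5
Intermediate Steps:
s(l) = 3*l (s(l) = 2*l + l = 3*l)
v(D) = D^(3/2) (v(D) = (1*D)*√D = D*√D = D^(3/2))
Z(A, V) = A + V^(3/2)
835083/Z(-294, s(15)) = 835083/(-294 + (3*15)^(3/2)) = 835083/(-294 + 45^(3/2)) = 835083/(-294 + 135*√5)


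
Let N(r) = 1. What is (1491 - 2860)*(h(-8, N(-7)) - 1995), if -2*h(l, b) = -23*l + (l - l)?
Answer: 2857103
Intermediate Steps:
h(l, b) = 23*l/2 (h(l, b) = -(-23*l + (l - l))/2 = -(-23*l + 0)/2 = -(-23)*l/2 = 23*l/2)
(1491 - 2860)*(h(-8, N(-7)) - 1995) = (1491 - 2860)*((23/2)*(-8) - 1995) = -1369*(-92 - 1995) = -1369*(-2087) = 2857103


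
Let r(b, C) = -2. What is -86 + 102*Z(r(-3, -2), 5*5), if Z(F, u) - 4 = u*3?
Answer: 7972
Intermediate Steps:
Z(F, u) = 4 + 3*u (Z(F, u) = 4 + u*3 = 4 + 3*u)
-86 + 102*Z(r(-3, -2), 5*5) = -86 + 102*(4 + 3*(5*5)) = -86 + 102*(4 + 3*25) = -86 + 102*(4 + 75) = -86 + 102*79 = -86 + 8058 = 7972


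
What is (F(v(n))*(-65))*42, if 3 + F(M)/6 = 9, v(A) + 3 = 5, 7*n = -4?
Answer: -98280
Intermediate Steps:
n = -4/7 (n = (⅐)*(-4) = -4/7 ≈ -0.57143)
v(A) = 2 (v(A) = -3 + 5 = 2)
F(M) = 36 (F(M) = -18 + 6*9 = -18 + 54 = 36)
(F(v(n))*(-65))*42 = (36*(-65))*42 = -2340*42 = -98280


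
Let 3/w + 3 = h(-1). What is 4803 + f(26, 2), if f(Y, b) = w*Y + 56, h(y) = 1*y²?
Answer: 4820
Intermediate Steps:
h(y) = y²
w = -3/2 (w = 3/(-3 + (-1)²) = 3/(-3 + 1) = 3/(-2) = 3*(-½) = -3/2 ≈ -1.5000)
f(Y, b) = 56 - 3*Y/2 (f(Y, b) = -3*Y/2 + 56 = 56 - 3*Y/2)
4803 + f(26, 2) = 4803 + (56 - 3/2*26) = 4803 + (56 - 39) = 4803 + 17 = 4820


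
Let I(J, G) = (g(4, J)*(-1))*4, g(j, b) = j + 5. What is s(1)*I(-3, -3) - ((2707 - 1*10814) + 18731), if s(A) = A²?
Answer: -10660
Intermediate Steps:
g(j, b) = 5 + j
I(J, G) = -36 (I(J, G) = ((5 + 4)*(-1))*4 = (9*(-1))*4 = -9*4 = -36)
s(1)*I(-3, -3) - ((2707 - 1*10814) + 18731) = 1²*(-36) - ((2707 - 1*10814) + 18731) = 1*(-36) - ((2707 - 10814) + 18731) = -36 - (-8107 + 18731) = -36 - 1*10624 = -36 - 10624 = -10660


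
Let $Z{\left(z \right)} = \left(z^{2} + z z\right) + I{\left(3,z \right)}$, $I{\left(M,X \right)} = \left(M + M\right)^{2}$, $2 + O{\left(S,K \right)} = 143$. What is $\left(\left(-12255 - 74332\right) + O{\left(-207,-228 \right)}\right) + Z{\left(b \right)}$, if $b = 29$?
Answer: $-84728$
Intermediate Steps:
$O{\left(S,K \right)} = 141$ ($O{\left(S,K \right)} = -2 + 143 = 141$)
$I{\left(M,X \right)} = 4 M^{2}$ ($I{\left(M,X \right)} = \left(2 M\right)^{2} = 4 M^{2}$)
$Z{\left(z \right)} = 36 + 2 z^{2}$ ($Z{\left(z \right)} = \left(z^{2} + z z\right) + 4 \cdot 3^{2} = \left(z^{2} + z^{2}\right) + 4 \cdot 9 = 2 z^{2} + 36 = 36 + 2 z^{2}$)
$\left(\left(-12255 - 74332\right) + O{\left(-207,-228 \right)}\right) + Z{\left(b \right)} = \left(\left(-12255 - 74332\right) + 141\right) + \left(36 + 2 \cdot 29^{2}\right) = \left(-86587 + 141\right) + \left(36 + 2 \cdot 841\right) = -86446 + \left(36 + 1682\right) = -86446 + 1718 = -84728$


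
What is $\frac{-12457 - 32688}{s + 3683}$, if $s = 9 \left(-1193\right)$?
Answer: $\frac{45145}{7054} \approx 6.3999$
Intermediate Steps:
$s = -10737$
$\frac{-12457 - 32688}{s + 3683} = \frac{-12457 - 32688}{-10737 + 3683} = - \frac{45145}{-7054} = \left(-45145\right) \left(- \frac{1}{7054}\right) = \frac{45145}{7054}$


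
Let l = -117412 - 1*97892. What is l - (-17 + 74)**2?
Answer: -218553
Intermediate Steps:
l = -215304 (l = -117412 - 97892 = -215304)
l - (-17 + 74)**2 = -215304 - (-17 + 74)**2 = -215304 - 1*57**2 = -215304 - 1*3249 = -215304 - 3249 = -218553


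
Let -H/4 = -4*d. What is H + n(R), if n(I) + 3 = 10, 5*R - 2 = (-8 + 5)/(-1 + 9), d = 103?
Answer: 1655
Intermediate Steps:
R = 13/40 (R = ⅖ + ((-8 + 5)/(-1 + 9))/5 = ⅖ + (-3/8)/5 = ⅖ + (-3*⅛)/5 = ⅖ + (⅕)*(-3/8) = ⅖ - 3/40 = 13/40 ≈ 0.32500)
n(I) = 7 (n(I) = -3 + 10 = 7)
H = 1648 (H = -(-16)*103 = -4*(-412) = 1648)
H + n(R) = 1648 + 7 = 1655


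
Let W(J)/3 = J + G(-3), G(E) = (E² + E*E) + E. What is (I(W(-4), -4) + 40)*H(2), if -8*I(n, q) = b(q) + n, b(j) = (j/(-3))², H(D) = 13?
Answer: 33371/72 ≈ 463.49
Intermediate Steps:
G(E) = E + 2*E² (G(E) = (E² + E²) + E = 2*E² + E = E + 2*E²)
b(j) = j²/9 (b(j) = (j*(-⅓))² = (-j/3)² = j²/9)
W(J) = 45 + 3*J (W(J) = 3*(J - 3*(1 + 2*(-3))) = 3*(J - 3*(1 - 6)) = 3*(J - 3*(-5)) = 3*(J + 15) = 3*(15 + J) = 45 + 3*J)
I(n, q) = -n/8 - q²/72 (I(n, q) = -(q²/9 + n)/8 = -(n + q²/9)/8 = -n/8 - q²/72)
(I(W(-4), -4) + 40)*H(2) = ((-(45 + 3*(-4))/8 - 1/72*(-4)²) + 40)*13 = ((-(45 - 12)/8 - 1/72*16) + 40)*13 = ((-⅛*33 - 2/9) + 40)*13 = ((-33/8 - 2/9) + 40)*13 = (-313/72 + 40)*13 = (2567/72)*13 = 33371/72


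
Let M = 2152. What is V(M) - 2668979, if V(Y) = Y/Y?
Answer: -2668978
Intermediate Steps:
V(Y) = 1
V(M) - 2668979 = 1 - 2668979 = -2668978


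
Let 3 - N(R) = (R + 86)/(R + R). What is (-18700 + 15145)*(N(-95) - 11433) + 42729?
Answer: 1545708801/38 ≈ 4.0677e+7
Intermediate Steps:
N(R) = 3 - (86 + R)/(2*R) (N(R) = 3 - (R + 86)/(R + R) = 3 - (86 + R)/(2*R))
(-18700 + 15145)*(N(-95) - 11433) + 42729 = (-18700 + 15145)*((5/2 - 43/(-95)) - 11433) + 42729 = -3555*((5/2 - 43*(-1/95)) - 11433) + 42729 = -3555*((5/2 + 43/95) - 11433) + 42729 = -3555*(561/190 - 11433) + 42729 = -3555*(-2171709/190) + 42729 = 1544085099/38 + 42729 = 1545708801/38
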